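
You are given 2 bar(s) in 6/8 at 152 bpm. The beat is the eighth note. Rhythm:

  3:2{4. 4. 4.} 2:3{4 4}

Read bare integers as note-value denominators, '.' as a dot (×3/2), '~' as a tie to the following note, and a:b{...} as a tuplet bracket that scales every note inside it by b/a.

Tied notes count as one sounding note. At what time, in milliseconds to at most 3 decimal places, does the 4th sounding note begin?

note 4 onset = 6b = 2368.421ms

1. 0.0ms @ 0 + 789.474ms (2)
2. 789.474ms @ 2 + 789.474ms (2)
3. 1578.947ms @ 4 + 789.474ms (2)
4. 2368.421ms @ 6 + 1184.211ms (3)
5. 3552.632ms @ 9 + 1184.211ms (3)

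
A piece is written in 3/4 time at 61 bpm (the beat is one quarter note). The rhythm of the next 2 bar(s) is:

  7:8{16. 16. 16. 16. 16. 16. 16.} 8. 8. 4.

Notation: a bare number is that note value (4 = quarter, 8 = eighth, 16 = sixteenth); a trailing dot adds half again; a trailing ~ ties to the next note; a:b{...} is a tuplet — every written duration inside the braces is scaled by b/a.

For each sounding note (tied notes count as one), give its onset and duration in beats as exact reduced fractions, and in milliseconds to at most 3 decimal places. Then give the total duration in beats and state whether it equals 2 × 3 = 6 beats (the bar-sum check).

1) 0.0ms=0b +421.546ms=3/7b
2) 421.546ms=3/7b +421.546ms=3/7b
3) 843.091ms=6/7b +421.546ms=3/7b
4) 1264.637ms=9/7b +421.546ms=3/7b
5) 1686.183ms=12/7b +421.546ms=3/7b
6) 2107.728ms=15/7b +421.546ms=3/7b
7) 2529.274ms=18/7b +421.546ms=3/7b
8) 2950.82ms=3b +737.705ms=3/4b
9) 3688.525ms=15/4b +737.705ms=3/4b
10) 4426.23ms=9/2b +1475.41ms=3/2b
Σ=6b of 6 (61bpm 3/4) — PASS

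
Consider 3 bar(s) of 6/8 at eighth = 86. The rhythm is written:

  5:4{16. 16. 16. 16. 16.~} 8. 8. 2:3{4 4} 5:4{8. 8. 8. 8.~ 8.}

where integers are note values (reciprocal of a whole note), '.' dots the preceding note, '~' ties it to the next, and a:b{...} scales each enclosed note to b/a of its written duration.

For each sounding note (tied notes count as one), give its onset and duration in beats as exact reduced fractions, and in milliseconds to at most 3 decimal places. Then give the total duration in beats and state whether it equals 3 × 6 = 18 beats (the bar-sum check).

1) 0.0ms=0b +418.605ms=3/5b
2) 418.605ms=3/5b +418.605ms=3/5b
3) 837.209ms=6/5b +418.605ms=3/5b
4) 1255.814ms=9/5b +418.605ms=3/5b
5) 1674.419ms=12/5b +1465.116ms=21/10b
6) 3139.535ms=9/2b +1046.512ms=3/2b
7) 4186.047ms=6b +2093.023ms=3b
8) 6279.07ms=9b +2093.023ms=3b
9) 8372.093ms=12b +837.209ms=6/5b
10) 9209.302ms=66/5b +837.209ms=6/5b
11) 10046.512ms=72/5b +837.209ms=6/5b
12) 10883.721ms=78/5b +1674.419ms=12/5b
Σ=18b of 18 (86bpm 6/8) — PASS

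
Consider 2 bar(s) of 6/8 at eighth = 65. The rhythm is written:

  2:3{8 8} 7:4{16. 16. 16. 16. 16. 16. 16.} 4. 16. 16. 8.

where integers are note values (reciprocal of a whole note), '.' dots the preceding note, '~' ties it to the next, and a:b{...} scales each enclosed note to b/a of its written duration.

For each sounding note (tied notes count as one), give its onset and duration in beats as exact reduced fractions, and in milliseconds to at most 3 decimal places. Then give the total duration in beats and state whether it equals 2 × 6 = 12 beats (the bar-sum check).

1) 0.0ms=0b +1384.615ms=3/2b
2) 1384.615ms=3/2b +1384.615ms=3/2b
3) 2769.231ms=3b +395.604ms=3/7b
4) 3164.835ms=24/7b +395.604ms=3/7b
5) 3560.44ms=27/7b +395.604ms=3/7b
6) 3956.044ms=30/7b +395.604ms=3/7b
7) 4351.648ms=33/7b +395.604ms=3/7b
8) 4747.253ms=36/7b +395.604ms=3/7b
9) 5142.857ms=39/7b +395.604ms=3/7b
10) 5538.462ms=6b +2769.231ms=3b
11) 8307.692ms=9b +692.308ms=3/4b
12) 9000.0ms=39/4b +692.308ms=3/4b
13) 9692.308ms=21/2b +1384.615ms=3/2b
Σ=12b of 12 (65bpm 6/8) — PASS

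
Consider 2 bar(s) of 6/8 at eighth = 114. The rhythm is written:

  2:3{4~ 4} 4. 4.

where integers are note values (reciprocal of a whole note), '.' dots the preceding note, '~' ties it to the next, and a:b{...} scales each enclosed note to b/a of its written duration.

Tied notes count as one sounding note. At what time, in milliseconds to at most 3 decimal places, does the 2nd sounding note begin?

note 2 onset = 6b = 3157.895ms

1. 0.0ms @ 0 + 3157.895ms (6)
2. 3157.895ms @ 6 + 1578.947ms (3)
3. 4736.842ms @ 9 + 1578.947ms (3)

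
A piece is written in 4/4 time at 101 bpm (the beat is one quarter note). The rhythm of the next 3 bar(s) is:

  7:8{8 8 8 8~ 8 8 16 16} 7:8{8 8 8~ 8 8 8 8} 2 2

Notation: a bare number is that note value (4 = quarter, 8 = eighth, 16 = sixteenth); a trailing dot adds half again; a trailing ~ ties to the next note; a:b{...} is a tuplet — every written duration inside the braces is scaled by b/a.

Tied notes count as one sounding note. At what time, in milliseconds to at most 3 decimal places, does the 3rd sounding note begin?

note 3 onset = 8/7b = 678.925ms

1. 0.0ms @ 0 + 339.463ms (4/7)
2. 339.463ms @ 4/7 + 339.463ms (4/7)
3. 678.925ms @ 8/7 + 339.463ms (4/7)
4. 1018.388ms @ 12/7 + 678.925ms (8/7)
5. 1697.313ms @ 20/7 + 339.463ms (4/7)
6. 2036.775ms @ 24/7 + 169.731ms (2/7)
7. 2206.506ms @ 26/7 + 169.731ms (2/7)
8. 2376.238ms @ 4 + 339.463ms (4/7)
9. 2715.7ms @ 32/7 + 339.463ms (4/7)
10. 3055.163ms @ 36/7 + 678.925ms (8/7)
11. 3734.088ms @ 44/7 + 339.463ms (4/7)
12. 4073.55ms @ 48/7 + 339.463ms (4/7)
13. 4413.013ms @ 52/7 + 339.463ms (4/7)
14. 4752.475ms @ 8 + 1188.119ms (2)
15. 5940.594ms @ 10 + 1188.119ms (2)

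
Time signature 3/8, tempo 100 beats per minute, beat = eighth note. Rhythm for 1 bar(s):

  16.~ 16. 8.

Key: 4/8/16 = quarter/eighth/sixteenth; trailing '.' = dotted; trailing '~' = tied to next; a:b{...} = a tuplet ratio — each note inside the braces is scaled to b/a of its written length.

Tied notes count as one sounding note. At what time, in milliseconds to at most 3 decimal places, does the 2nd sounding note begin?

1. 0.0ms @ 0 + 900.0ms (3/2)
2. 900.0ms @ 3/2 + 900.0ms (3/2)

note 2 onset = 3/2b = 900.0ms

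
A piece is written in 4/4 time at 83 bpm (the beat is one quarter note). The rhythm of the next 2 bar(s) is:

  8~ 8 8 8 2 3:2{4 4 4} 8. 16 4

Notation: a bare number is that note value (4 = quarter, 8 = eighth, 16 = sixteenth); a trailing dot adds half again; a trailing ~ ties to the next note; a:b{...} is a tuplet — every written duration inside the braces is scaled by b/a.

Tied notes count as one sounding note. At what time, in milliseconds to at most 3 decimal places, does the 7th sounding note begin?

1. 0.0ms @ 0 + 722.892ms (1)
2. 722.892ms @ 1 + 361.446ms (1/2)
3. 1084.337ms @ 3/2 + 361.446ms (1/2)
4. 1445.783ms @ 2 + 1445.783ms (2)
5. 2891.566ms @ 4 + 481.928ms (2/3)
6. 3373.494ms @ 14/3 + 481.928ms (2/3)
7. 3855.422ms @ 16/3 + 481.928ms (2/3)
8. 4337.349ms @ 6 + 542.169ms (3/4)
9. 4879.518ms @ 27/4 + 180.723ms (1/4)
10. 5060.241ms @ 7 + 722.892ms (1)

note 7 onset = 16/3b = 3855.422ms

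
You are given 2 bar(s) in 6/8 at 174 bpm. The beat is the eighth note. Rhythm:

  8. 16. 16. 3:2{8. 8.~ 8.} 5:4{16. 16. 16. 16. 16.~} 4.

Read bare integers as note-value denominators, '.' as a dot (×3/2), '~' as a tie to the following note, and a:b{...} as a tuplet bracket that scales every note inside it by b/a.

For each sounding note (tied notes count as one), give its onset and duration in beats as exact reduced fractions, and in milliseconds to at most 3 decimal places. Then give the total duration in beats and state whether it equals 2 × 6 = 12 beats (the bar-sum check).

1) 0.0ms=0b +517.241ms=3/2b
2) 517.241ms=3/2b +258.621ms=3/4b
3) 775.862ms=9/4b +258.621ms=3/4b
4) 1034.483ms=3b +344.828ms=1b
5) 1379.31ms=4b +689.655ms=2b
6) 2068.966ms=6b +206.897ms=3/5b
7) 2275.862ms=33/5b +206.897ms=3/5b
8) 2482.759ms=36/5b +206.897ms=3/5b
9) 2689.655ms=39/5b +206.897ms=3/5b
10) 2896.552ms=42/5b +1241.379ms=18/5b
Σ=12b of 12 (174bpm 6/8) — PASS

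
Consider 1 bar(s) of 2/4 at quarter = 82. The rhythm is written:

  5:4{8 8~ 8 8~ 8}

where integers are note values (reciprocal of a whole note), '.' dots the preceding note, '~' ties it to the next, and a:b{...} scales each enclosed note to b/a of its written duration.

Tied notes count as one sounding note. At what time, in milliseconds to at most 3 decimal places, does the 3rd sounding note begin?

note 3 onset = 6/5b = 878.049ms

1. 0.0ms @ 0 + 292.683ms (2/5)
2. 292.683ms @ 2/5 + 585.366ms (4/5)
3. 878.049ms @ 6/5 + 585.366ms (4/5)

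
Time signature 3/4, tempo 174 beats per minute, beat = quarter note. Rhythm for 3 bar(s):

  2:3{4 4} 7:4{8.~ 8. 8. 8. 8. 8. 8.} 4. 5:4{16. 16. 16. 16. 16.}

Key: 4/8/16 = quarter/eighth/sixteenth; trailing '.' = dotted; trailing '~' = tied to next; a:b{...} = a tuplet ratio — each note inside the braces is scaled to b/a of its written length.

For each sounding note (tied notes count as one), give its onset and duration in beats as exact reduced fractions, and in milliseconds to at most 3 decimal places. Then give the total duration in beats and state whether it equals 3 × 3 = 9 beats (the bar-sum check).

1) 0.0ms=0b +517.241ms=3/2b
2) 517.241ms=3/2b +517.241ms=3/2b
3) 1034.483ms=3b +295.567ms=6/7b
4) 1330.049ms=27/7b +147.783ms=3/7b
5) 1477.833ms=30/7b +147.783ms=3/7b
6) 1625.616ms=33/7b +147.783ms=3/7b
7) 1773.399ms=36/7b +147.783ms=3/7b
8) 1921.182ms=39/7b +147.783ms=3/7b
9) 2068.966ms=6b +517.241ms=3/2b
10) 2586.207ms=15/2b +103.448ms=3/10b
11) 2689.655ms=39/5b +103.448ms=3/10b
12) 2793.103ms=81/10b +103.448ms=3/10b
13) 2896.552ms=42/5b +103.448ms=3/10b
14) 3000.0ms=87/10b +103.448ms=3/10b
Σ=9b of 9 (174bpm 3/4) — PASS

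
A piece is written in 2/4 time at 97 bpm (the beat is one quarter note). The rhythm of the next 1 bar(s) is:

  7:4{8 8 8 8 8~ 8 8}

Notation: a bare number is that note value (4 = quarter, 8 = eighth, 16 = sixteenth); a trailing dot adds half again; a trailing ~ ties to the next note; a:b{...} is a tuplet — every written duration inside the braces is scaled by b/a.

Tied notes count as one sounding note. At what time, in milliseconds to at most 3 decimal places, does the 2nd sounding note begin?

1. 0.0ms @ 0 + 176.73ms (2/7)
2. 176.73ms @ 2/7 + 176.73ms (2/7)
3. 353.461ms @ 4/7 + 176.73ms (2/7)
4. 530.191ms @ 6/7 + 176.73ms (2/7)
5. 706.922ms @ 8/7 + 353.461ms (4/7)
6. 1060.383ms @ 12/7 + 176.73ms (2/7)

note 2 onset = 2/7b = 176.73ms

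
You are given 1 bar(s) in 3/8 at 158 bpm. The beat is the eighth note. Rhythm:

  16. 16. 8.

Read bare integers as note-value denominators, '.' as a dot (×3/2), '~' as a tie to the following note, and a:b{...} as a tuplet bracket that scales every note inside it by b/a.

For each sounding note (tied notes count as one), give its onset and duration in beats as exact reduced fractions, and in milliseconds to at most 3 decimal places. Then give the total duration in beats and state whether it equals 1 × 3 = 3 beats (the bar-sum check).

1) 0.0ms=0b +284.81ms=3/4b
2) 284.81ms=3/4b +284.81ms=3/4b
3) 569.62ms=3/2b +569.62ms=3/2b
Σ=3b of 3 (158bpm 3/8) — PASS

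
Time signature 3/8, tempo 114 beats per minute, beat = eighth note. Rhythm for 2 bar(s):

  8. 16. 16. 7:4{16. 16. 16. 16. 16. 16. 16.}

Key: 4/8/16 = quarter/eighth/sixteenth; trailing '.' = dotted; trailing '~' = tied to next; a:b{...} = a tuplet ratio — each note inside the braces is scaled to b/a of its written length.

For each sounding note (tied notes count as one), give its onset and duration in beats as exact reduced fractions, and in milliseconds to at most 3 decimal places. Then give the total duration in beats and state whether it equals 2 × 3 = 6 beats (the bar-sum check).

1) 0.0ms=0b +789.474ms=3/2b
2) 789.474ms=3/2b +394.737ms=3/4b
3) 1184.211ms=9/4b +394.737ms=3/4b
4) 1578.947ms=3b +225.564ms=3/7b
5) 1804.511ms=24/7b +225.564ms=3/7b
6) 2030.075ms=27/7b +225.564ms=3/7b
7) 2255.639ms=30/7b +225.564ms=3/7b
8) 2481.203ms=33/7b +225.564ms=3/7b
9) 2706.767ms=36/7b +225.564ms=3/7b
10) 2932.331ms=39/7b +225.564ms=3/7b
Σ=6b of 6 (114bpm 3/8) — PASS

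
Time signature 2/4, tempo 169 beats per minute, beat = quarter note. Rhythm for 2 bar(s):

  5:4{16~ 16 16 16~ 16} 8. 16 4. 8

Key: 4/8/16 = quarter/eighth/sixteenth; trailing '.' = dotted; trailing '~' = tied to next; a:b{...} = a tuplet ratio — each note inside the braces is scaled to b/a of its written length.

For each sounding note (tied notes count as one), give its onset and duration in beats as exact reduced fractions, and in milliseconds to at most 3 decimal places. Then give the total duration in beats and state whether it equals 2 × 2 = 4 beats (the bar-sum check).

1) 0.0ms=0b +142.012ms=2/5b
2) 142.012ms=2/5b +71.006ms=1/5b
3) 213.018ms=3/5b +142.012ms=2/5b
4) 355.03ms=1b +266.272ms=3/4b
5) 621.302ms=7/4b +88.757ms=1/4b
6) 710.059ms=2b +532.544ms=3/2b
7) 1242.604ms=7/2b +177.515ms=1/2b
Σ=4b of 4 (169bpm 2/4) — PASS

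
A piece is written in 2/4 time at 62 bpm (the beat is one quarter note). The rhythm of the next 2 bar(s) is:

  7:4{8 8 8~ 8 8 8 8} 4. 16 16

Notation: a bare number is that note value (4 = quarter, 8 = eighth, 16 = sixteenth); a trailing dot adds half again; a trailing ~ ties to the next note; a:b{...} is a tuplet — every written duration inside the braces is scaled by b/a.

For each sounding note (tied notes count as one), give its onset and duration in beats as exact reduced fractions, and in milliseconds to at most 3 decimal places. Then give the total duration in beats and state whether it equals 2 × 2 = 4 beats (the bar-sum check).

1) 0.0ms=0b +276.498ms=2/7b
2) 276.498ms=2/7b +276.498ms=2/7b
3) 552.995ms=4/7b +552.995ms=4/7b
4) 1105.991ms=8/7b +276.498ms=2/7b
5) 1382.488ms=10/7b +276.498ms=2/7b
6) 1658.986ms=12/7b +276.498ms=2/7b
7) 1935.484ms=2b +1451.613ms=3/2b
8) 3387.097ms=7/2b +241.935ms=1/4b
9) 3629.032ms=15/4b +241.935ms=1/4b
Σ=4b of 4 (62bpm 2/4) — PASS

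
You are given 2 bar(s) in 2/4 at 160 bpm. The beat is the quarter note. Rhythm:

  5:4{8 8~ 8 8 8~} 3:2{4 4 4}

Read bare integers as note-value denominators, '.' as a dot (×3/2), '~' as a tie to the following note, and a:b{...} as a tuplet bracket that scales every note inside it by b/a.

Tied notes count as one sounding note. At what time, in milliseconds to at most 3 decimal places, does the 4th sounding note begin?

note 4 onset = 8/5b = 600.0ms

1. 0.0ms @ 0 + 150.0ms (2/5)
2. 150.0ms @ 2/5 + 300.0ms (4/5)
3. 450.0ms @ 6/5 + 150.0ms (2/5)
4. 600.0ms @ 8/5 + 400.0ms (16/15)
5. 1000.0ms @ 8/3 + 250.0ms (2/3)
6. 1250.0ms @ 10/3 + 250.0ms (2/3)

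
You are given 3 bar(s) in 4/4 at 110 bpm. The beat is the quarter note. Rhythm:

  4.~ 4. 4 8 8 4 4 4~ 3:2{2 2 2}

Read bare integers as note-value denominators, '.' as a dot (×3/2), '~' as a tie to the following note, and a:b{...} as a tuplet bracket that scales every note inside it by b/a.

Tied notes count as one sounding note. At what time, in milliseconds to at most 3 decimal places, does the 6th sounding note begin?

note 6 onset = 6b = 3272.727ms

1. 0.0ms @ 0 + 1636.364ms (3)
2. 1636.364ms @ 3 + 545.455ms (1)
3. 2181.818ms @ 4 + 272.727ms (1/2)
4. 2454.545ms @ 9/2 + 272.727ms (1/2)
5. 2727.273ms @ 5 + 545.455ms (1)
6. 3272.727ms @ 6 + 545.455ms (1)
7. 3818.182ms @ 7 + 1272.727ms (7/3)
8. 5090.909ms @ 28/3 + 727.273ms (4/3)
9. 5818.182ms @ 32/3 + 727.273ms (4/3)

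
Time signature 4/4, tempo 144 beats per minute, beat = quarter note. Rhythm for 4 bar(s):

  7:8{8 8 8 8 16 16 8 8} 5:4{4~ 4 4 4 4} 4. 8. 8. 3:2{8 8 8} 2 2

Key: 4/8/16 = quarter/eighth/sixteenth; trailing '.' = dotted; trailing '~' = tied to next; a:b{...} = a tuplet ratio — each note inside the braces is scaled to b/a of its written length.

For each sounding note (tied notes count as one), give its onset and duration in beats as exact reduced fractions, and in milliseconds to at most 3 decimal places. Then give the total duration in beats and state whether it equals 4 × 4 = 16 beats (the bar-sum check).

1) 0.0ms=0b +238.095ms=4/7b
2) 238.095ms=4/7b +238.095ms=4/7b
3) 476.19ms=8/7b +238.095ms=4/7b
4) 714.286ms=12/7b +238.095ms=4/7b
5) 952.381ms=16/7b +119.048ms=2/7b
6) 1071.429ms=18/7b +119.048ms=2/7b
7) 1190.476ms=20/7b +238.095ms=4/7b
8) 1428.571ms=24/7b +238.095ms=4/7b
9) 1666.667ms=4b +666.667ms=8/5b
10) 2333.333ms=28/5b +333.333ms=4/5b
11) 2666.667ms=32/5b +333.333ms=4/5b
12) 3000.0ms=36/5b +333.333ms=4/5b
13) 3333.333ms=8b +625.0ms=3/2b
14) 3958.333ms=19/2b +312.5ms=3/4b
15) 4270.833ms=41/4b +312.5ms=3/4b
16) 4583.333ms=11b +138.889ms=1/3b
17) 4722.222ms=34/3b +138.889ms=1/3b
18) 4861.111ms=35/3b +138.889ms=1/3b
19) 5000.0ms=12b +833.333ms=2b
20) 5833.333ms=14b +833.333ms=2b
Σ=16b of 16 (144bpm 4/4) — PASS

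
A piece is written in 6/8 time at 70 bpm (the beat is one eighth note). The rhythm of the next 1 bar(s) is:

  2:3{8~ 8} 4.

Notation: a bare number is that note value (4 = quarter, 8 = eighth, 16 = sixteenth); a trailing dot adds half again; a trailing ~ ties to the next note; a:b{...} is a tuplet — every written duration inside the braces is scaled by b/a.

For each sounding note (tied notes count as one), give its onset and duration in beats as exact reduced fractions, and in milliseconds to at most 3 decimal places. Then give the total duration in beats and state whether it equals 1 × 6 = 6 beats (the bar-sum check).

1) 0.0ms=0b +2571.429ms=3b
2) 2571.429ms=3b +2571.429ms=3b
Σ=6b of 6 (70bpm 6/8) — PASS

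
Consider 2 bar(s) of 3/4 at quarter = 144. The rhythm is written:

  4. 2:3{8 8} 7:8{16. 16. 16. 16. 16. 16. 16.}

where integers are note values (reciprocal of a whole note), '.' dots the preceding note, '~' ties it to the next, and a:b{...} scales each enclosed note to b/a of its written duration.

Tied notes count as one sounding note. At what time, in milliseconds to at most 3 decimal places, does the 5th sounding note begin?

1. 0.0ms @ 0 + 625.0ms (3/2)
2. 625.0ms @ 3/2 + 312.5ms (3/4)
3. 937.5ms @ 9/4 + 312.5ms (3/4)
4. 1250.0ms @ 3 + 178.571ms (3/7)
5. 1428.571ms @ 24/7 + 178.571ms (3/7)
6. 1607.143ms @ 27/7 + 178.571ms (3/7)
7. 1785.714ms @ 30/7 + 178.571ms (3/7)
8. 1964.286ms @ 33/7 + 178.571ms (3/7)
9. 2142.857ms @ 36/7 + 178.571ms (3/7)
10. 2321.429ms @ 39/7 + 178.571ms (3/7)

note 5 onset = 24/7b = 1428.571ms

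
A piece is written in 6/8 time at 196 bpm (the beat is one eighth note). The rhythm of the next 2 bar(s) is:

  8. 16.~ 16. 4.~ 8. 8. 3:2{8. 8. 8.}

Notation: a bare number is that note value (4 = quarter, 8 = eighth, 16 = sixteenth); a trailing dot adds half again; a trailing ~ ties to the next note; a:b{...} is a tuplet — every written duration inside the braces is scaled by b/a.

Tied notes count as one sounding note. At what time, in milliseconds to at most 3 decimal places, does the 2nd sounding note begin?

note 2 onset = 3/2b = 459.184ms

1. 0.0ms @ 0 + 459.184ms (3/2)
2. 459.184ms @ 3/2 + 459.184ms (3/2)
3. 918.367ms @ 3 + 1377.551ms (9/2)
4. 2295.918ms @ 15/2 + 459.184ms (3/2)
5. 2755.102ms @ 9 + 306.122ms (1)
6. 3061.224ms @ 10 + 306.122ms (1)
7. 3367.347ms @ 11 + 306.122ms (1)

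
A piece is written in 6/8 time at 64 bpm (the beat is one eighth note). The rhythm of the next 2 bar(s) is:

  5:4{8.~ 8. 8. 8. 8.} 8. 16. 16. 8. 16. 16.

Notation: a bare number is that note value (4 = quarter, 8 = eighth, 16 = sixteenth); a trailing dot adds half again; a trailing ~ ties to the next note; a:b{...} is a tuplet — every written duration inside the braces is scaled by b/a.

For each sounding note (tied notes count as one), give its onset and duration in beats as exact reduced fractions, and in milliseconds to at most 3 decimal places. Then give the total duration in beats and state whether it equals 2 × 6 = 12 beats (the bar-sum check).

1) 0.0ms=0b +2250.0ms=12/5b
2) 2250.0ms=12/5b +1125.0ms=6/5b
3) 3375.0ms=18/5b +1125.0ms=6/5b
4) 4500.0ms=24/5b +1125.0ms=6/5b
5) 5625.0ms=6b +1406.25ms=3/2b
6) 7031.25ms=15/2b +703.125ms=3/4b
7) 7734.375ms=33/4b +703.125ms=3/4b
8) 8437.5ms=9b +1406.25ms=3/2b
9) 9843.75ms=21/2b +703.125ms=3/4b
10) 10546.875ms=45/4b +703.125ms=3/4b
Σ=12b of 12 (64bpm 6/8) — PASS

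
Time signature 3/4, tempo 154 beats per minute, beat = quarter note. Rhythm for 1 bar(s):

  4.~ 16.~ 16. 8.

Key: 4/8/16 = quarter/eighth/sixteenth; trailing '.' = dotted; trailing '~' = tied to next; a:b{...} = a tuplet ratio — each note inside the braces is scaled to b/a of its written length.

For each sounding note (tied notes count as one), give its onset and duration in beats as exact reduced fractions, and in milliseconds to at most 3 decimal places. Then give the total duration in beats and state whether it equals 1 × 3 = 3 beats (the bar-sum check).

1) 0.0ms=0b +876.623ms=9/4b
2) 876.623ms=9/4b +292.208ms=3/4b
Σ=3b of 3 (154bpm 3/4) — PASS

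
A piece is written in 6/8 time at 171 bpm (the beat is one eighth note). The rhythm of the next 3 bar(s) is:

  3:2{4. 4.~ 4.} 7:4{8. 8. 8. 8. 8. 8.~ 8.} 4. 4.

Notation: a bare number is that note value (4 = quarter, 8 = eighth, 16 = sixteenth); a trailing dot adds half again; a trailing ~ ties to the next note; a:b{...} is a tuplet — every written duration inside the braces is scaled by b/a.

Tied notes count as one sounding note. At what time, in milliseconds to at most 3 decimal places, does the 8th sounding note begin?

note 8 onset = 72/7b = 3609.023ms

1. 0.0ms @ 0 + 701.754ms (2)
2. 701.754ms @ 2 + 1403.509ms (4)
3. 2105.263ms @ 6 + 300.752ms (6/7)
4. 2406.015ms @ 48/7 + 300.752ms (6/7)
5. 2706.767ms @ 54/7 + 300.752ms (6/7)
6. 3007.519ms @ 60/7 + 300.752ms (6/7)
7. 3308.271ms @ 66/7 + 300.752ms (6/7)
8. 3609.023ms @ 72/7 + 601.504ms (12/7)
9. 4210.526ms @ 12 + 1052.632ms (3)
10. 5263.158ms @ 15 + 1052.632ms (3)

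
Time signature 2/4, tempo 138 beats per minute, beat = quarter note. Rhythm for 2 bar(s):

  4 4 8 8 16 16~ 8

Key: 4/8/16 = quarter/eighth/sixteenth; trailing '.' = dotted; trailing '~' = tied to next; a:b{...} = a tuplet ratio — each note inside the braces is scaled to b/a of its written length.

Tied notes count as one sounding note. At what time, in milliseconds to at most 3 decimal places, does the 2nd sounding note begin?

note 2 onset = 1b = 434.783ms

1. 0.0ms @ 0 + 434.783ms (1)
2. 434.783ms @ 1 + 434.783ms (1)
3. 869.565ms @ 2 + 217.391ms (1/2)
4. 1086.957ms @ 5/2 + 217.391ms (1/2)
5. 1304.348ms @ 3 + 108.696ms (1/4)
6. 1413.043ms @ 13/4 + 326.087ms (3/4)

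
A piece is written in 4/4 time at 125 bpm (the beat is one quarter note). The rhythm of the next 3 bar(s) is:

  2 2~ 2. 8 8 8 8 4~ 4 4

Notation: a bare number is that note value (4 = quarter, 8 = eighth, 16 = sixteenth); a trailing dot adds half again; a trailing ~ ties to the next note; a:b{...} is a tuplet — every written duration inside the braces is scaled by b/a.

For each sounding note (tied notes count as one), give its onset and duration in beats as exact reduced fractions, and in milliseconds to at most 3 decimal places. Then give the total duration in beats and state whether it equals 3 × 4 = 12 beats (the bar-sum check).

1) 0.0ms=0b +960.0ms=2b
2) 960.0ms=2b +2400.0ms=5b
3) 3360.0ms=7b +240.0ms=1/2b
4) 3600.0ms=15/2b +240.0ms=1/2b
5) 3840.0ms=8b +240.0ms=1/2b
6) 4080.0ms=17/2b +240.0ms=1/2b
7) 4320.0ms=9b +960.0ms=2b
8) 5280.0ms=11b +480.0ms=1b
Σ=12b of 12 (125bpm 4/4) — PASS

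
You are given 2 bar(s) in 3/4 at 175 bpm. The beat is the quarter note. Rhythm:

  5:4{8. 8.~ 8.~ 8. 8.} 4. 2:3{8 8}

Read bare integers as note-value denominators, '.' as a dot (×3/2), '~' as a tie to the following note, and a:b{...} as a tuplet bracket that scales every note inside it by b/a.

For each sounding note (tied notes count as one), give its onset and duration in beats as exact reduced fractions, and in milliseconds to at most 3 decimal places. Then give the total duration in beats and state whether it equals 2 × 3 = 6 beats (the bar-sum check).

1) 0.0ms=0b +205.714ms=3/5b
2) 205.714ms=3/5b +617.143ms=9/5b
3) 822.857ms=12/5b +205.714ms=3/5b
4) 1028.571ms=3b +514.286ms=3/2b
5) 1542.857ms=9/2b +257.143ms=3/4b
6) 1800.0ms=21/4b +257.143ms=3/4b
Σ=6b of 6 (175bpm 3/4) — PASS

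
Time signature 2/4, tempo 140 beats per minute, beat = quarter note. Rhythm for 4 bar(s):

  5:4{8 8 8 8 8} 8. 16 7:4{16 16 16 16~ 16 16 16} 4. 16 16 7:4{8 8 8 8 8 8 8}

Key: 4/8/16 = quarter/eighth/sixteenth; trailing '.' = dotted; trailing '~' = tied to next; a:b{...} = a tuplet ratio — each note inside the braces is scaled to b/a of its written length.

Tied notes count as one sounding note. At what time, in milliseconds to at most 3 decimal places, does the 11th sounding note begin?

1. 0.0ms @ 0 + 171.429ms (2/5)
2. 171.429ms @ 2/5 + 171.429ms (2/5)
3. 342.857ms @ 4/5 + 171.429ms (2/5)
4. 514.286ms @ 6/5 + 171.429ms (2/5)
5. 685.714ms @ 8/5 + 171.429ms (2/5)
6. 857.143ms @ 2 + 321.429ms (3/4)
7. 1178.571ms @ 11/4 + 107.143ms (1/4)
8. 1285.714ms @ 3 + 61.224ms (1/7)
9. 1346.939ms @ 22/7 + 61.224ms (1/7)
10. 1408.163ms @ 23/7 + 61.224ms (1/7)
11. 1469.388ms @ 24/7 + 122.449ms (2/7)
12. 1591.837ms @ 26/7 + 61.224ms (1/7)
13. 1653.061ms @ 27/7 + 61.224ms (1/7)
14. 1714.286ms @ 4 + 642.857ms (3/2)
15. 2357.143ms @ 11/2 + 107.143ms (1/4)
16. 2464.286ms @ 23/4 + 107.143ms (1/4)
17. 2571.429ms @ 6 + 122.449ms (2/7)
18. 2693.878ms @ 44/7 + 122.449ms (2/7)
19. 2816.327ms @ 46/7 + 122.449ms (2/7)
20. 2938.776ms @ 48/7 + 122.449ms (2/7)
21. 3061.224ms @ 50/7 + 122.449ms (2/7)
22. 3183.673ms @ 52/7 + 122.449ms (2/7)
23. 3306.122ms @ 54/7 + 122.449ms (2/7)

note 11 onset = 24/7b = 1469.388ms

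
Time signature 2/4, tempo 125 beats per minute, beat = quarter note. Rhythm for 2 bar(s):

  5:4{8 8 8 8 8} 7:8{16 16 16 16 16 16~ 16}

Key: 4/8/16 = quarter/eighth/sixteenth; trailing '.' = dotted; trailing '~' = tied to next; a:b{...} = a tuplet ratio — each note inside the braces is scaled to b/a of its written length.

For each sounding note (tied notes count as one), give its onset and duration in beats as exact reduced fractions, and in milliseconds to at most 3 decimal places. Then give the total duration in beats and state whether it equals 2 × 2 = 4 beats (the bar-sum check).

1) 0.0ms=0b +192.0ms=2/5b
2) 192.0ms=2/5b +192.0ms=2/5b
3) 384.0ms=4/5b +192.0ms=2/5b
4) 576.0ms=6/5b +192.0ms=2/5b
5) 768.0ms=8/5b +192.0ms=2/5b
6) 960.0ms=2b +137.143ms=2/7b
7) 1097.143ms=16/7b +137.143ms=2/7b
8) 1234.286ms=18/7b +137.143ms=2/7b
9) 1371.429ms=20/7b +137.143ms=2/7b
10) 1508.571ms=22/7b +137.143ms=2/7b
11) 1645.714ms=24/7b +274.286ms=4/7b
Σ=4b of 4 (125bpm 2/4) — PASS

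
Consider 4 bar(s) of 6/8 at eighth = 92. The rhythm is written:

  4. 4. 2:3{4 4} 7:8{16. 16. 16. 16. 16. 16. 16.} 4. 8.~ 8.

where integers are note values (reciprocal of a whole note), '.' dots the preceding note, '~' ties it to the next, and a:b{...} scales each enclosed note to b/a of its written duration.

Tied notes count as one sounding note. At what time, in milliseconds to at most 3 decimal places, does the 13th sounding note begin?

note 13 onset = 21b = 13695.652ms

1. 0.0ms @ 0 + 1956.522ms (3)
2. 1956.522ms @ 3 + 1956.522ms (3)
3. 3913.043ms @ 6 + 1956.522ms (3)
4. 5869.565ms @ 9 + 1956.522ms (3)
5. 7826.087ms @ 12 + 559.006ms (6/7)
6. 8385.093ms @ 90/7 + 559.006ms (6/7)
7. 8944.099ms @ 96/7 + 559.006ms (6/7)
8. 9503.106ms @ 102/7 + 559.006ms (6/7)
9. 10062.112ms @ 108/7 + 559.006ms (6/7)
10. 10621.118ms @ 114/7 + 559.006ms (6/7)
11. 11180.124ms @ 120/7 + 559.006ms (6/7)
12. 11739.13ms @ 18 + 1956.522ms (3)
13. 13695.652ms @ 21 + 1956.522ms (3)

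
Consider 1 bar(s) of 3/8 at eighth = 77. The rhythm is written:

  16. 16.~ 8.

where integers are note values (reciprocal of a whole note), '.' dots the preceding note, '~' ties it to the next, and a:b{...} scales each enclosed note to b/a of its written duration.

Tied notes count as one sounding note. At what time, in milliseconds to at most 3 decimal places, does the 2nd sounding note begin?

1. 0.0ms @ 0 + 584.416ms (3/4)
2. 584.416ms @ 3/4 + 1753.247ms (9/4)

note 2 onset = 3/4b = 584.416ms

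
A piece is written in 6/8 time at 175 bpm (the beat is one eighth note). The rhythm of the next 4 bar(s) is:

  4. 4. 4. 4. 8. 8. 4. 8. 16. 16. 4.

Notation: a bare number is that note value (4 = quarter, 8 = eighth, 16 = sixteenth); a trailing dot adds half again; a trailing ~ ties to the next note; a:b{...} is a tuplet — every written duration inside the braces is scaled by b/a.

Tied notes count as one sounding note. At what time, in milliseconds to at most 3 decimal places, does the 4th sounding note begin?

1. 0.0ms @ 0 + 1028.571ms (3)
2. 1028.571ms @ 3 + 1028.571ms (3)
3. 2057.143ms @ 6 + 1028.571ms (3)
4. 3085.714ms @ 9 + 1028.571ms (3)
5. 4114.286ms @ 12 + 514.286ms (3/2)
6. 4628.571ms @ 27/2 + 514.286ms (3/2)
7. 5142.857ms @ 15 + 1028.571ms (3)
8. 6171.429ms @ 18 + 514.286ms (3/2)
9. 6685.714ms @ 39/2 + 257.143ms (3/4)
10. 6942.857ms @ 81/4 + 257.143ms (3/4)
11. 7200.0ms @ 21 + 1028.571ms (3)

note 4 onset = 9b = 3085.714ms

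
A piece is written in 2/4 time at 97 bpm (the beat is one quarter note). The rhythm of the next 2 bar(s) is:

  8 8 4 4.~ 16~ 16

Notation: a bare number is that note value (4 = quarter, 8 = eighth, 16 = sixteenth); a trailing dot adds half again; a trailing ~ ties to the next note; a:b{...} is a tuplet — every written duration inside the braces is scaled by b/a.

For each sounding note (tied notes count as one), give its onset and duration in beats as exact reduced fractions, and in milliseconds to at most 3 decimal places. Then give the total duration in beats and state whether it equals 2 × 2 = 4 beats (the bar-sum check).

1) 0.0ms=0b +309.278ms=1/2b
2) 309.278ms=1/2b +309.278ms=1/2b
3) 618.557ms=1b +618.557ms=1b
4) 1237.113ms=2b +1237.113ms=2b
Σ=4b of 4 (97bpm 2/4) — PASS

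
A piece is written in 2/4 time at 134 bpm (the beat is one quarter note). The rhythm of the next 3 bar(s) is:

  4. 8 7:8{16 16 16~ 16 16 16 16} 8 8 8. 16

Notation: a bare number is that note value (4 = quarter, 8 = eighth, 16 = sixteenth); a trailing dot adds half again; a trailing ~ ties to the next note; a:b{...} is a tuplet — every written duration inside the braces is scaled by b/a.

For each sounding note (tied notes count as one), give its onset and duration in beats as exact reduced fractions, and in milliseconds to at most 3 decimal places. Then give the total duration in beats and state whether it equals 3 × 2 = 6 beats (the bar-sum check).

1) 0.0ms=0b +671.642ms=3/2b
2) 671.642ms=3/2b +223.881ms=1/2b
3) 895.522ms=2b +127.932ms=2/7b
4) 1023.454ms=16/7b +127.932ms=2/7b
5) 1151.386ms=18/7b +255.864ms=4/7b
6) 1407.249ms=22/7b +127.932ms=2/7b
7) 1535.181ms=24/7b +127.932ms=2/7b
8) 1663.113ms=26/7b +127.932ms=2/7b
9) 1791.045ms=4b +223.881ms=1/2b
10) 2014.925ms=9/2b +223.881ms=1/2b
11) 2238.806ms=5b +335.821ms=3/4b
12) 2574.627ms=23/4b +111.94ms=1/4b
Σ=6b of 6 (134bpm 2/4) — PASS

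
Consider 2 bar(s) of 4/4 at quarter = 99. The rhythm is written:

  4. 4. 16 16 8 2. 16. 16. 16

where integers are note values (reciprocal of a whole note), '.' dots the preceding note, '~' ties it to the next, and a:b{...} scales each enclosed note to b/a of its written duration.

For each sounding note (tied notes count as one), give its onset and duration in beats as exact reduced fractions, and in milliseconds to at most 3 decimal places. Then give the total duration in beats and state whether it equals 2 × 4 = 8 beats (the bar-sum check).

1) 0.0ms=0b +909.091ms=3/2b
2) 909.091ms=3/2b +909.091ms=3/2b
3) 1818.182ms=3b +151.515ms=1/4b
4) 1969.697ms=13/4b +151.515ms=1/4b
5) 2121.212ms=7/2b +303.03ms=1/2b
6) 2424.242ms=4b +1818.182ms=3b
7) 4242.424ms=7b +227.273ms=3/8b
8) 4469.697ms=59/8b +227.273ms=3/8b
9) 4696.97ms=31/4b +151.515ms=1/4b
Σ=8b of 8 (99bpm 4/4) — PASS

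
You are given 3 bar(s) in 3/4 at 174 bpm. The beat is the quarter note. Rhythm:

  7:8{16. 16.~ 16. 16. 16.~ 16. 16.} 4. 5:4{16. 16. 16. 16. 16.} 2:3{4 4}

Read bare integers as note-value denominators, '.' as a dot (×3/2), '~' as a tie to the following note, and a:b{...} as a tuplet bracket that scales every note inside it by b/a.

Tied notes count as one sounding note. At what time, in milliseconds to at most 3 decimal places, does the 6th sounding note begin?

note 6 onset = 3b = 1034.483ms

1. 0.0ms @ 0 + 147.783ms (3/7)
2. 147.783ms @ 3/7 + 295.567ms (6/7)
3. 443.35ms @ 9/7 + 147.783ms (3/7)
4. 591.133ms @ 12/7 + 295.567ms (6/7)
5. 886.7ms @ 18/7 + 147.783ms (3/7)
6. 1034.483ms @ 3 + 517.241ms (3/2)
7. 1551.724ms @ 9/2 + 103.448ms (3/10)
8. 1655.172ms @ 24/5 + 103.448ms (3/10)
9. 1758.621ms @ 51/10 + 103.448ms (3/10)
10. 1862.069ms @ 27/5 + 103.448ms (3/10)
11. 1965.517ms @ 57/10 + 103.448ms (3/10)
12. 2068.966ms @ 6 + 517.241ms (3/2)
13. 2586.207ms @ 15/2 + 517.241ms (3/2)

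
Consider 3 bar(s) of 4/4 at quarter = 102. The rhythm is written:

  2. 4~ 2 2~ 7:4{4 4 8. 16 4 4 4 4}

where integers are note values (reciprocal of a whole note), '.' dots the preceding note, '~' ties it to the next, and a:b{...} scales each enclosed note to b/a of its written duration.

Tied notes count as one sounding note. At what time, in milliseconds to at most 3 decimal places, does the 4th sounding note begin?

1. 0.0ms @ 0 + 1764.706ms (3)
2. 1764.706ms @ 3 + 1764.706ms (3)
3. 3529.412ms @ 6 + 1512.605ms (18/7)
4. 5042.017ms @ 60/7 + 336.134ms (4/7)
5. 5378.151ms @ 64/7 + 252.101ms (3/7)
6. 5630.252ms @ 67/7 + 84.034ms (1/7)
7. 5714.286ms @ 68/7 + 336.134ms (4/7)
8. 6050.42ms @ 72/7 + 336.134ms (4/7)
9. 6386.555ms @ 76/7 + 336.134ms (4/7)
10. 6722.689ms @ 80/7 + 336.134ms (4/7)

note 4 onset = 60/7b = 5042.017ms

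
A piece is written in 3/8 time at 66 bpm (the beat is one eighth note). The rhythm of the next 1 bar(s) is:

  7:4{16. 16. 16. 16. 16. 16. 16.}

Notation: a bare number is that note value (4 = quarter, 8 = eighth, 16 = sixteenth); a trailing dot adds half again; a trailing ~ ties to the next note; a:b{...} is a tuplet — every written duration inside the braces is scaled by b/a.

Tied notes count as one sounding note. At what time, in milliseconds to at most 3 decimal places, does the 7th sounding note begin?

1. 0.0ms @ 0 + 389.61ms (3/7)
2. 389.61ms @ 3/7 + 389.61ms (3/7)
3. 779.221ms @ 6/7 + 389.61ms (3/7)
4. 1168.831ms @ 9/7 + 389.61ms (3/7)
5. 1558.442ms @ 12/7 + 389.61ms (3/7)
6. 1948.052ms @ 15/7 + 389.61ms (3/7)
7. 2337.662ms @ 18/7 + 389.61ms (3/7)

note 7 onset = 18/7b = 2337.662ms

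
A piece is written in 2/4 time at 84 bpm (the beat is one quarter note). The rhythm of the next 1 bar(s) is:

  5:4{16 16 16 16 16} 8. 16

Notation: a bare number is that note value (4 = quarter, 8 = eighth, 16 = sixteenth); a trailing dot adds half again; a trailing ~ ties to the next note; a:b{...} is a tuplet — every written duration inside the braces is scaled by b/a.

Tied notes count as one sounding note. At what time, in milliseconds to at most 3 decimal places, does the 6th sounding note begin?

1. 0.0ms @ 0 + 142.857ms (1/5)
2. 142.857ms @ 1/5 + 142.857ms (1/5)
3. 285.714ms @ 2/5 + 142.857ms (1/5)
4. 428.571ms @ 3/5 + 142.857ms (1/5)
5. 571.429ms @ 4/5 + 142.857ms (1/5)
6. 714.286ms @ 1 + 535.714ms (3/4)
7. 1250.0ms @ 7/4 + 178.571ms (1/4)

note 6 onset = 1b = 714.286ms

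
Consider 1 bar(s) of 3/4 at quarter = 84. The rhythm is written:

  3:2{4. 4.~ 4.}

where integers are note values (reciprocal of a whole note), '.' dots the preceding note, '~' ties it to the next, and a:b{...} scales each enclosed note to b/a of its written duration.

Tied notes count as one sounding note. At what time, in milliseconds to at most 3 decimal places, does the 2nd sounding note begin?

note 2 onset = 1b = 714.286ms

1. 0.0ms @ 0 + 714.286ms (1)
2. 714.286ms @ 1 + 1428.571ms (2)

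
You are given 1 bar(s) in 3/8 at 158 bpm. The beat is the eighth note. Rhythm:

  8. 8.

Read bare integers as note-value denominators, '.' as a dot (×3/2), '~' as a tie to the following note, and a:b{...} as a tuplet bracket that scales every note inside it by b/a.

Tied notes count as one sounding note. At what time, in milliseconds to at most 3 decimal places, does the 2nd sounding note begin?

note 2 onset = 3/2b = 569.62ms

1. 0.0ms @ 0 + 569.62ms (3/2)
2. 569.62ms @ 3/2 + 569.62ms (3/2)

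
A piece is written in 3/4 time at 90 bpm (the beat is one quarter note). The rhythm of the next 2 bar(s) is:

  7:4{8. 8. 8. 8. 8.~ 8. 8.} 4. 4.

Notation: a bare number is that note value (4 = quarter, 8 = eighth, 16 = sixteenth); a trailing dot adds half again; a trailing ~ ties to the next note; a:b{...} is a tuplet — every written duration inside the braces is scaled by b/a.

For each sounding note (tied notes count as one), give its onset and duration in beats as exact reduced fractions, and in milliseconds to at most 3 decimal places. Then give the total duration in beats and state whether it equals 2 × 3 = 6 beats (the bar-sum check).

1) 0.0ms=0b +285.714ms=3/7b
2) 285.714ms=3/7b +285.714ms=3/7b
3) 571.429ms=6/7b +285.714ms=3/7b
4) 857.143ms=9/7b +285.714ms=3/7b
5) 1142.857ms=12/7b +571.429ms=6/7b
6) 1714.286ms=18/7b +285.714ms=3/7b
7) 2000.0ms=3b +1000.0ms=3/2b
8) 3000.0ms=9/2b +1000.0ms=3/2b
Σ=6b of 6 (90bpm 3/4) — PASS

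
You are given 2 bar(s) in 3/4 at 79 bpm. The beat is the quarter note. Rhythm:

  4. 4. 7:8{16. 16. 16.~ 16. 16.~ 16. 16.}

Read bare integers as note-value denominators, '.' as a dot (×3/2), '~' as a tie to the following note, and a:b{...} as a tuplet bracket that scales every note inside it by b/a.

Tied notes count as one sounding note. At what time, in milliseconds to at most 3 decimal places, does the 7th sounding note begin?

1. 0.0ms @ 0 + 1139.241ms (3/2)
2. 1139.241ms @ 3/2 + 1139.241ms (3/2)
3. 2278.481ms @ 3 + 325.497ms (3/7)
4. 2603.978ms @ 24/7 + 325.497ms (3/7)
5. 2929.476ms @ 27/7 + 650.995ms (6/7)
6. 3580.47ms @ 33/7 + 650.995ms (6/7)
7. 4231.465ms @ 39/7 + 325.497ms (3/7)

note 7 onset = 39/7b = 4231.465ms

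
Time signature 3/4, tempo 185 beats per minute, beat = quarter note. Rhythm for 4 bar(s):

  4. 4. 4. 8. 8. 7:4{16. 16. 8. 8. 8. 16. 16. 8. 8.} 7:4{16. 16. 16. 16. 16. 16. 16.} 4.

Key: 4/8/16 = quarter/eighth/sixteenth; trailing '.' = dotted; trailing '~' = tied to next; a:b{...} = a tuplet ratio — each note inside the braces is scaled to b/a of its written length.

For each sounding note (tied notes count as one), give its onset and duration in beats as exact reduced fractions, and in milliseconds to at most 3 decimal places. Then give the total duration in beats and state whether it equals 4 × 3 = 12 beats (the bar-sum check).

1) 0.0ms=0b +486.486ms=3/2b
2) 486.486ms=3/2b +486.486ms=3/2b
3) 972.973ms=3b +486.486ms=3/2b
4) 1459.459ms=9/2b +243.243ms=3/4b
5) 1702.703ms=21/4b +243.243ms=3/4b
6) 1945.946ms=6b +69.498ms=3/14b
7) 2015.444ms=87/14b +69.498ms=3/14b
8) 2084.942ms=45/7b +138.996ms=3/7b
9) 2223.938ms=48/7b +138.996ms=3/7b
10) 2362.934ms=51/7b +138.996ms=3/7b
11) 2501.931ms=54/7b +69.498ms=3/14b
12) 2571.429ms=111/14b +69.498ms=3/14b
13) 2640.927ms=57/7b +138.996ms=3/7b
14) 2779.923ms=60/7b +138.996ms=3/7b
15) 2918.919ms=9b +69.498ms=3/14b
16) 2988.417ms=129/14b +69.498ms=3/14b
17) 3057.915ms=66/7b +69.498ms=3/14b
18) 3127.413ms=135/14b +69.498ms=3/14b
19) 3196.911ms=69/7b +69.498ms=3/14b
20) 3266.409ms=141/14b +69.498ms=3/14b
21) 3335.907ms=72/7b +69.498ms=3/14b
22) 3405.405ms=21/2b +486.486ms=3/2b
Σ=12b of 12 (185bpm 3/4) — PASS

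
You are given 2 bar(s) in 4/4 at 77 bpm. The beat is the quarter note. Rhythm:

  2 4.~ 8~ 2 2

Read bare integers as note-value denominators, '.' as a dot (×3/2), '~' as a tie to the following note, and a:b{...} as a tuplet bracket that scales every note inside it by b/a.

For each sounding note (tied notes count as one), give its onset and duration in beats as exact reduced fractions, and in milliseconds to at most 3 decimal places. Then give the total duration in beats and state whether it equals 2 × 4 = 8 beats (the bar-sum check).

1) 0.0ms=0b +1558.442ms=2b
2) 1558.442ms=2b +3116.883ms=4b
3) 4675.325ms=6b +1558.442ms=2b
Σ=8b of 8 (77bpm 4/4) — PASS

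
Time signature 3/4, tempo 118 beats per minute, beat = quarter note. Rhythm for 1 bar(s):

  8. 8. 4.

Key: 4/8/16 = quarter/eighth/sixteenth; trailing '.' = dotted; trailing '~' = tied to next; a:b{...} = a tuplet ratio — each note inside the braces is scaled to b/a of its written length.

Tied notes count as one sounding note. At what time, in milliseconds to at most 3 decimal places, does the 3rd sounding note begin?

1. 0.0ms @ 0 + 381.356ms (3/4)
2. 381.356ms @ 3/4 + 381.356ms (3/4)
3. 762.712ms @ 3/2 + 762.712ms (3/2)

note 3 onset = 3/2b = 762.712ms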